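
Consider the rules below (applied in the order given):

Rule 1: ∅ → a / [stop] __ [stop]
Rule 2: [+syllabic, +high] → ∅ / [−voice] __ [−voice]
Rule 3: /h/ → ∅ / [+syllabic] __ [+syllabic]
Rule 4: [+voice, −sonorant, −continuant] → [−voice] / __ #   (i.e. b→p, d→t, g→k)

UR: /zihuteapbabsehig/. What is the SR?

zihteapababseik

Rule 1 (stop-cluster a-epenthesis): /p/ and /b/ form a stop–stop cluster, so [a] is inserted between them. /zihuteapbabsehig/ → zihuteapababsehig.
Rule 2 (high vowel syncope): /u/ is a high vowel flanked by voiceless consonants /h/ and /t/, so it deletes. /zihuteapababsehig/ → zihteapababsehig.
Rule 3 (intervocalic h-deletion): /h/ occurs between vowels /e/ and /i/, so it deletes. /zihteapababsehig/ → zihteapababseig.
Rule 4 (final devoicing): /g/ is a voiced stop in word-final position, so it devoices to [k]. /zihteapababseig/ → zihteapababseik.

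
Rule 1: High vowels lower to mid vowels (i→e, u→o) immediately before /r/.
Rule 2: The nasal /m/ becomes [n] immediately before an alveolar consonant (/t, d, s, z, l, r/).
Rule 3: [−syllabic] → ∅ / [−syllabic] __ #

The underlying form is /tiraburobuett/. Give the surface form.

Rule 1 (pre-rhotic lowering): /i/ is a high vowel immediately before /r/, so it lowers to [e]. /u/ is a high vowel immediately before /r/, so it lowers to [o]. /tiraburobuett/ → teraborobuett.
Rule 2 (nasal place assimilation): no segment meets the environment; /teraborobuett/ is unchanged.
Rule 3 (final cluster simplification): /t/ is the second consonant of a word-final cluster /tt/, so it deletes. /teraborobuett/ → teraborobuet.

teraborobuet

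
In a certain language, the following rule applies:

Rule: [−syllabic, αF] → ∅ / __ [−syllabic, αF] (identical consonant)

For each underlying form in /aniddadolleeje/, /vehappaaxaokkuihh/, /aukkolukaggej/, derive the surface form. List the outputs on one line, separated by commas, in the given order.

/aniddadolleeje/: /dd/ is a geminate; the first /d/ deletes. /ll/ is a geminate; the first /l/ deletes. → [anidadoleeje].
/vehappaaxaokkuihh/: /pp/ is a geminate; the first /p/ deletes. /kk/ is a geminate; the first /k/ deletes. /hh/ is a geminate; the first /h/ deletes. → [vehapaaxaokuih].
/aukkolukaggej/: /kk/ is a geminate; the first /k/ deletes. /gg/ is a geminate; the first /g/ deletes. → [aukolukagej].

anidadoleeje, vehapaaxaokuih, aukolukagej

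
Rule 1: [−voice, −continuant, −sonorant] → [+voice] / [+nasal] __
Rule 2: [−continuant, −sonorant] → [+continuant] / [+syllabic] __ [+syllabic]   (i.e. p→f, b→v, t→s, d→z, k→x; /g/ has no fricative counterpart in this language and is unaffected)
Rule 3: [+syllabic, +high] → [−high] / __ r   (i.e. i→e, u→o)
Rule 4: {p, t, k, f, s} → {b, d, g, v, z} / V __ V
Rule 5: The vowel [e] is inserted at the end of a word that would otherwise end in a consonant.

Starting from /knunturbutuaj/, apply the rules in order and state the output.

Rule 1 (post-nasal voicing): /t/ is a voiceless stop immediately after the nasal /n/, so it voices to [d]. /knunturbutuaj/ → knundurbutuaj.
Rule 2 (intervocalic spirantization): /t/ is a stop between vowels /u/ and /u/, so it spirantizes to the fricative [s]. /knundurbutuaj/ → knundurbusuaj.
Rule 3 (pre-rhotic lowering): /u/ is a high vowel immediately before /r/, so it lowers to [o]. /knundurbusuaj/ → knundorbusuaj.
Rule 4 (intervocalic voicing): /s/ is a voiceless obstruent between vowels /u/ and /u/, so it voices to [z]. /knundorbusuaj/ → knundorbuzuaj.
Rule 5 (final e-epenthesis): the form ends in the consonant /j/, so [e] is inserted word-finally. /knundorbuzuaj/ → knundorbuzuaje.

knundorbuzuaje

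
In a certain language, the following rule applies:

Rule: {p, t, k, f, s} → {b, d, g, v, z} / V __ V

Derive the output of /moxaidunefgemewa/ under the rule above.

No segment of /moxaidunefgemewa/ meets the structural description of the rule, so the form surfaces unchanged.

moxaidunefgemewa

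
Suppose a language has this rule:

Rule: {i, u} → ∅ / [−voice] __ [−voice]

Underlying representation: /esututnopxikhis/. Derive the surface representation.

esttnopxkhs

/u/ is a high vowel flanked by voiceless consonants /s/ and /t/, so it deletes.
/u/ is a high vowel flanked by voiceless consonants /t/ and /t/, so it deletes.
/i/ is a high vowel flanked by voiceless consonants /x/ and /k/, so it deletes.
/i/ is a high vowel flanked by voiceless consonants /h/ and /s/, so it deletes.
Surface form: [esttnopxkhs].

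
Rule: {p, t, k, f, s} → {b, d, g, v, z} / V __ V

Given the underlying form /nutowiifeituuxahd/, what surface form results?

nudowiiveiduuxahd

/t/ is a voiceless obstruent between vowels /u/ and /o/, so it voices to [d].
/f/ is a voiceless obstruent between vowels /i/ and /e/, so it voices to [v].
/t/ is a voiceless obstruent between vowels /i/ and /u/, so it voices to [d].
Surface form: [nudowiiveiduuxahd].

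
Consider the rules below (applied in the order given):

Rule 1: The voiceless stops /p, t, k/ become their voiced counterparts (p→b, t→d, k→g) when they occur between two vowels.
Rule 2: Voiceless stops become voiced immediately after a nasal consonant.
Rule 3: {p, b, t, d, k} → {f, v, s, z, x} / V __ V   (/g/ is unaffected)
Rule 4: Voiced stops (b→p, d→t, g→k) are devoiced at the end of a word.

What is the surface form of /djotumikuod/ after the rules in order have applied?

Rule 1 (intervocalic voicing): /t/ is a voiceless stop between vowels /o/ and /u/, so it voices to [d]. /k/ is a voiceless stop between vowels /i/ and /u/, so it voices to [g]. /djotumikuod/ → djodumiguod.
Rule 2 (post-nasal voicing): no segment meets the environment; /djodumiguod/ is unchanged.
Rule 3 (intervocalic spirantization): /d/ is a stop between vowels /o/ and /u/, so it spirantizes to the fricative [z]. /djodumiguod/ → djozumiguod.
Rule 4 (final devoicing): /d/ is a voiced stop in word-final position, so it devoices to [t]. /djozumiguod/ → djozumiguot.

djozumiguot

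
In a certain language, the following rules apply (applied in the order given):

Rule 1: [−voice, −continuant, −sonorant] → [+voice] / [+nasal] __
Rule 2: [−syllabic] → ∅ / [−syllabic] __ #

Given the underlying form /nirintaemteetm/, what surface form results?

nirindaemdeet

Rule 1 (post-nasal voicing): /t/ is a voiceless stop immediately after the nasal /n/, so it voices to [d]. /t/ is a voiceless stop immediately after the nasal /m/, so it voices to [d]. /nirintaemteetm/ → nirindaemdeetm.
Rule 2 (final cluster simplification): /m/ is the second consonant of a word-final cluster /tm/, so it deletes. /nirindaemdeetm/ → nirindaemdeet.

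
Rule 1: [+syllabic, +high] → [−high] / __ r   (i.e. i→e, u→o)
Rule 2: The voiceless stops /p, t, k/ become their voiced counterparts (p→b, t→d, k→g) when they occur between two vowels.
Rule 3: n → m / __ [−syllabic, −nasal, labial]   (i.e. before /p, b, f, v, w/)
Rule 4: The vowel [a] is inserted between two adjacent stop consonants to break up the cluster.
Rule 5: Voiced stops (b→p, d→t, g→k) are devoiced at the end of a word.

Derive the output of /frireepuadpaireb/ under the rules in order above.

frereebuadapaerep

Rule 1 (pre-rhotic lowering): /i/ is a high vowel immediately before /r/, so it lowers to [e]. /i/ is a high vowel immediately before /r/, so it lowers to [e]. /frireepuadpaireb/ → frereepuadpaereb.
Rule 2 (intervocalic voicing): /p/ is a voiceless stop between vowels /e/ and /u/, so it voices to [b]. /frereepuadpaereb/ → frereebuadpaereb.
Rule 3 (nasal place assimilation): no segment meets the environment; /frereebuadpaereb/ is unchanged.
Rule 4 (stop-cluster a-epenthesis): /d/ and /p/ form a stop–stop cluster, so [a] is inserted between them. /frereebuadpaereb/ → frereebuadapaereb.
Rule 5 (final devoicing): /b/ is a voiced stop in word-final position, so it devoices to [p]. /frereebuadapaereb/ → frereebuadapaerep.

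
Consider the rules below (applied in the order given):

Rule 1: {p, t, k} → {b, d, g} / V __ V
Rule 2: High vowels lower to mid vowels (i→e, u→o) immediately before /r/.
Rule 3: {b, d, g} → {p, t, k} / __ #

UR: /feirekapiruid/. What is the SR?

feeregaberuit

Rule 1 (intervocalic voicing): /k/ is a voiceless stop between vowels /e/ and /a/, so it voices to [g]. /p/ is a voiceless stop between vowels /a/ and /i/, so it voices to [b]. /feirekapiruid/ → feiregabiruid.
Rule 2 (pre-rhotic lowering): /i/ is a high vowel immediately before /r/, so it lowers to [e]. /i/ is a high vowel immediately before /r/, so it lowers to [e]. /feiregabiruid/ → feeregaberuid.
Rule 3 (final devoicing): /d/ is a voiced stop in word-final position, so it devoices to [t]. /feeregaberuid/ → feeregaberuit.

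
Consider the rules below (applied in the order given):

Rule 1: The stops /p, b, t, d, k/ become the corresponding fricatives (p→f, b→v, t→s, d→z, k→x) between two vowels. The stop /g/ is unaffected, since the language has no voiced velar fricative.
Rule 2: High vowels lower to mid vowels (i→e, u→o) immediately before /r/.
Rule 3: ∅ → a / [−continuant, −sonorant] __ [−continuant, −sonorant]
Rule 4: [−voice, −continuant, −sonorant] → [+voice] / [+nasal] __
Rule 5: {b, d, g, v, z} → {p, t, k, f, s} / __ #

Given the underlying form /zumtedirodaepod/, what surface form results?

Rule 1 (intervocalic spirantization): /d/ is a stop between vowels /e/ and /i/, so it spirantizes to the fricative [z]. /d/ is a stop between vowels /o/ and /a/, so it spirantizes to the fricative [z]. /p/ is a stop between vowels /e/ and /o/, so it spirantizes to the fricative [f]. /zumtedirodaepod/ → zumtezirozaefod.
Rule 2 (pre-rhotic lowering): /i/ is a high vowel immediately before /r/, so it lowers to [e]. /zumtezirozaefod/ → zumtezerozaefod.
Rule 3 (stop-cluster a-epenthesis): no segment meets the environment; /zumtezerozaefod/ is unchanged.
Rule 4 (post-nasal voicing): /t/ is a voiceless stop immediately after the nasal /m/, so it voices to [d]. /zumtezerozaefod/ → zumdezerozaefod.
Rule 5 (final devoicing): /d/ is a voiced obstruent in word-final position, so it devoices to [t]. /zumdezerozaefod/ → zumdezerozaefot.

zumdezerozaefot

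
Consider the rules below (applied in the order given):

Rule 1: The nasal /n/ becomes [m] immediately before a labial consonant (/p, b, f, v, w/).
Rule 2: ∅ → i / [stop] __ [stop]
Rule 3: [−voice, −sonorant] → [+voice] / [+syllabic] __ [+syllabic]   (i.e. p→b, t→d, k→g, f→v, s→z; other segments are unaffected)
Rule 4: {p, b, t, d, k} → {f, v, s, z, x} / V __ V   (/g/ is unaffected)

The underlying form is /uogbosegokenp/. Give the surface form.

Rule 1 (nasal place assimilation): /n/ precedes the labial consonant /p/, so it assimilates in place to [m]. /uogbosegokenp/ → uogbosegokemp.
Rule 2 (stop-cluster i-epenthesis): /g/ and /b/ form a stop–stop cluster, so [i] is inserted between them. /uogbosegokemp/ → uogibosegokemp.
Rule 3 (intervocalic voicing): /s/ is a voiceless obstruent between vowels /o/ and /e/, so it voices to [z]. /k/ is a voiceless obstruent between vowels /o/ and /e/, so it voices to [g]. /uogibosegokemp/ → uogibozegogemp.
Rule 4 (intervocalic spirantization): /b/ is a stop between vowels /i/ and /o/, so it spirantizes to the fricative [v]. /uogibozegogemp/ → uogivozegogemp.

uogivozegogemp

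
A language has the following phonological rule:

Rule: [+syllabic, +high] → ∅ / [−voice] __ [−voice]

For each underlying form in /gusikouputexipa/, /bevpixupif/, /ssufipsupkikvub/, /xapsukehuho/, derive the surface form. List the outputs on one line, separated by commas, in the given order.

/gusikouputexipa/: /i/ is a high vowel flanked by voiceless consonants /s/ and /k/, so it deletes. /u/ is a high vowel flanked by voiceless consonants /p/ and /t/, so it deletes. /i/ is a high vowel flanked by voiceless consonants /x/ and /p/, so it deletes. → [guskouptexpa].
/bevpixupif/: /i/ is a high vowel flanked by voiceless consonants /p/ and /x/, so it deletes. /u/ is a high vowel flanked by voiceless consonants /x/ and /p/, so it deletes. /i/ is a high vowel flanked by voiceless consonants /p/ and /f/, so it deletes. → [bevpxpf].
/ssufipsupkikvub/: /u/ is a high vowel flanked by voiceless consonants /s/ and /f/, so it deletes. /i/ is a high vowel flanked by voiceless consonants /f/ and /p/, so it deletes. /u/ is a high vowel flanked by voiceless consonants /s/ and /p/, so it deletes. /i/ is a high vowel flanked by voiceless consonants /k/ and /k/, so it deletes. → [ssfpspkkvub].
/xapsukehuho/: /u/ is a high vowel flanked by voiceless consonants /s/ and /k/, so it deletes. /u/ is a high vowel flanked by voiceless consonants /h/ and /h/, so it deletes. → [xapskehho].

guskouptexpa, bevpxpf, ssfpspkkvub, xapskehho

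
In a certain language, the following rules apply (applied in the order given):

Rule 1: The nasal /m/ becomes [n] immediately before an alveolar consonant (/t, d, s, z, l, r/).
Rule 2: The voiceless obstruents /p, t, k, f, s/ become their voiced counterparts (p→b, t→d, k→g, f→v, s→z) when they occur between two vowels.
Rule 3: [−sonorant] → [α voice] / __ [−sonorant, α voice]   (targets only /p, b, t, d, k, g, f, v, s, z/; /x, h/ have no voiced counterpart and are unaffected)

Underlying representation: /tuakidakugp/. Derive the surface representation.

Rule 1 (nasal place assimilation): no segment meets the environment; /tuakidakugp/ is unchanged.
Rule 2 (intervocalic voicing): /k/ is a voiceless obstruent between vowels /a/ and /i/, so it voices to [g]. /k/ is a voiceless obstruent between vowels /a/ and /u/, so it voices to [g]. /tuakidakugp/ → tuagidagugp.
Rule 3 (regressive voicing assimilation): /g/ precedes the voiceless obstruent /p/, so it devoices to [k] by assimilation. /tuagidagugp/ → tuagidagukp.

tuagidagukp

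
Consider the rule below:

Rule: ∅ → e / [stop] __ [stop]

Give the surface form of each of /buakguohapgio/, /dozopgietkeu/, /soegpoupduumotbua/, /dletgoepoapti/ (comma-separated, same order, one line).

/buakguohapgio/: /k/ and /g/ form a stop–stop cluster, so [e] is inserted between them. /p/ and /g/ form a stop–stop cluster, so [e] is inserted between them. → [buakeguohapegio].
/dozopgietkeu/: /p/ and /g/ form a stop–stop cluster, so [e] is inserted between them. /t/ and /k/ form a stop–stop cluster, so [e] is inserted between them. → [dozopegietekeu].
/soegpoupduumotbua/: /g/ and /p/ form a stop–stop cluster, so [e] is inserted between them. /p/ and /d/ form a stop–stop cluster, so [e] is inserted between them. /t/ and /b/ form a stop–stop cluster, so [e] is inserted between them. → [soegepoupeduumotebua].
/dletgoepoapti/: /t/ and /g/ form a stop–stop cluster, so [e] is inserted between them. /p/ and /t/ form a stop–stop cluster, so [e] is inserted between them. → [dletegoepoapeti].

buakeguohapegio, dozopegietekeu, soegepoupeduumotebua, dletegoepoapeti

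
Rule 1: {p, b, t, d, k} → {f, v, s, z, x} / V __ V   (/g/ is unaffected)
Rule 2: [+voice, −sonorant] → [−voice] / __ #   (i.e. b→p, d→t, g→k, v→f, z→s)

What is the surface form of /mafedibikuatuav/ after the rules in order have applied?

mafezivixuasuaf

Rule 1 (intervocalic spirantization): /d/ is a stop between vowels /e/ and /i/, so it spirantizes to the fricative [z]. /b/ is a stop between vowels /i/ and /i/, so it spirantizes to the fricative [v]. /k/ is a stop between vowels /i/ and /u/, so it spirantizes to the fricative [x]. /t/ is a stop between vowels /a/ and /u/, so it spirantizes to the fricative [s]. /mafedibikuatuav/ → mafezivixuasuav.
Rule 2 (final devoicing): /v/ is a voiced obstruent in word-final position, so it devoices to [f]. /mafezivixuasuav/ → mafezivixuasuaf.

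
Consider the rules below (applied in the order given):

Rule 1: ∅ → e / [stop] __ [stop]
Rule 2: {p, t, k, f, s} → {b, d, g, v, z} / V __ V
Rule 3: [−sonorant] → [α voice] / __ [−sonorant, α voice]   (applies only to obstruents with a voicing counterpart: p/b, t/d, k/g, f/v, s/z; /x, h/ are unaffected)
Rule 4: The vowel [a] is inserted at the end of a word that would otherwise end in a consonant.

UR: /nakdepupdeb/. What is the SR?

Rule 1 (stop-cluster e-epenthesis): /k/ and /d/ form a stop–stop cluster, so [e] is inserted between them. /p/ and /d/ form a stop–stop cluster, so [e] is inserted between them. /nakdepupdeb/ → nakedepupedeb.
Rule 2 (intervocalic voicing): /k/ is a voiceless obstruent between vowels /a/ and /e/, so it voices to [g]. /p/ is a voiceless obstruent between vowels /e/ and /u/, so it voices to [b]. /p/ is a voiceless obstruent between vowels /u/ and /e/, so it voices to [b]. /nakedepupedeb/ → nagedebubedeb.
Rule 3 (regressive voicing assimilation): no segment meets the environment; /nagedebubedeb/ is unchanged.
Rule 4 (final a-epenthesis): the form ends in the consonant /b/, so [a] is inserted word-finally. /nagedebubedeb/ → nagedebubedeba.

nagedebubedeba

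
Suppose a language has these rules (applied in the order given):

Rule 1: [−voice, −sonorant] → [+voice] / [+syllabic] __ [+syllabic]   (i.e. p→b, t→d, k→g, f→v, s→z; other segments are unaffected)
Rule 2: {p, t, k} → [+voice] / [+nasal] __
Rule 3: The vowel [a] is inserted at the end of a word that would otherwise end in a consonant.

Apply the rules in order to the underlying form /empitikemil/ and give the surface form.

Rule 1 (intervocalic voicing): /t/ is a voiceless obstruent between vowels /i/ and /i/, so it voices to [d]. /k/ is a voiceless obstruent between vowels /i/ and /e/, so it voices to [g]. /empitikemil/ → empidigemil.
Rule 2 (post-nasal voicing): /p/ is a voiceless stop immediately after the nasal /m/, so it voices to [b]. /empidigemil/ → embidigemil.
Rule 3 (final a-epenthesis): the form ends in the consonant /l/, so [a] is inserted word-finally. /embidigemil/ → embidigemila.

embidigemila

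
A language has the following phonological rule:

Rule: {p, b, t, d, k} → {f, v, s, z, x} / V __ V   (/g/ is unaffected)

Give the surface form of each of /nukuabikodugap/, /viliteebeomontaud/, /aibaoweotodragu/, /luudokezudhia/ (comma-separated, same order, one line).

nuxuavixozugap, viliseeveomontaud, aivaoweosodragu, luuzoxezudhia

/nukuabikodugap/: /k/ is a stop between vowels /u/ and /u/, so it spirantizes to the fricative [x]. /b/ is a stop between vowels /a/ and /i/, so it spirantizes to the fricative [v]. /k/ is a stop between vowels /i/ and /o/, so it spirantizes to the fricative [x]. /d/ is a stop between vowels /o/ and /u/, so it spirantizes to the fricative [z]. → [nuxuavixozugap].
/viliteebeomontaud/: /t/ is a stop between vowels /i/ and /e/, so it spirantizes to the fricative [s]. /b/ is a stop between vowels /e/ and /e/, so it spirantizes to the fricative [v]. → [viliseeveomontaud].
/aibaoweotodragu/: /b/ is a stop between vowels /i/ and /a/, so it spirantizes to the fricative [v]. /t/ is a stop between vowels /o/ and /o/, so it spirantizes to the fricative [s]. → [aivaoweosodragu].
/luudokezudhia/: /d/ is a stop between vowels /u/ and /o/, so it spirantizes to the fricative [z]. /k/ is a stop between vowels /o/ and /e/, so it spirantizes to the fricative [x]. → [luuzoxezudhia].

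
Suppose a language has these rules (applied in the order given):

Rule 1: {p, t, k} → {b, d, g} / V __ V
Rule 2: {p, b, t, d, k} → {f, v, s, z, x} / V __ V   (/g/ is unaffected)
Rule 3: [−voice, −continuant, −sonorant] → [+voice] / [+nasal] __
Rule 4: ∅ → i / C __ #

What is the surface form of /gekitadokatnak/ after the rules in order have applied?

Rule 1 (intervocalic voicing): /k/ is a voiceless stop between vowels /e/ and /i/, so it voices to [g]. /t/ is a voiceless stop between vowels /i/ and /a/, so it voices to [d]. /k/ is a voiceless stop between vowels /o/ and /a/, so it voices to [g]. /gekitadokatnak/ → gegidadogatnak.
Rule 2 (intervocalic spirantization): /d/ is a stop between vowels /i/ and /a/, so it spirantizes to the fricative [z]. /d/ is a stop between vowels /a/ and /o/, so it spirantizes to the fricative [z]. /gegidadogatnak/ → gegizazogatnak.
Rule 3 (post-nasal voicing): no segment meets the environment; /gegizazogatnak/ is unchanged.
Rule 4 (final i-epenthesis): the form ends in the consonant /k/, so [i] is inserted word-finally. /gegizazogatnak/ → gegizazogatnaki.

gegizazogatnaki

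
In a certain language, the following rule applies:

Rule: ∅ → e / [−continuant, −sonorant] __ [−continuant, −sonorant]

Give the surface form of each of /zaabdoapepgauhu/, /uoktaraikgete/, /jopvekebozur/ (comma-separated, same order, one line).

zaabedoapepegauhu, uoketaraikegete, jopvekebozur

/zaabdoapepgauhu/: /b/ and /d/ form a stop–stop cluster, so [e] is inserted between them. /p/ and /g/ form a stop–stop cluster, so [e] is inserted between them. → [zaabedoapepegauhu].
/uoktaraikgete/: /k/ and /t/ form a stop–stop cluster, so [e] is inserted between them. /k/ and /g/ form a stop–stop cluster, so [e] is inserted between them. → [uoketaraikegete].
/jopvekebozur/: the rule's environment is not met; surfaces unchanged as [jopvekebozur].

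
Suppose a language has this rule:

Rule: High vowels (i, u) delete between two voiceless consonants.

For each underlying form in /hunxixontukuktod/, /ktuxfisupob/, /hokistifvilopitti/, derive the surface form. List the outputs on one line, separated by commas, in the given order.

hunxxontkktod, ktxfspob, hokstfviloptti

/hunxixontukuktod/: /i/ is a high vowel flanked by voiceless consonants /x/ and /x/, so it deletes. /u/ is a high vowel flanked by voiceless consonants /t/ and /k/, so it deletes. /u/ is a high vowel flanked by voiceless consonants /k/ and /k/, so it deletes. → [hunxxontkktod].
/ktuxfisupob/: /u/ is a high vowel flanked by voiceless consonants /t/ and /x/, so it deletes. /i/ is a high vowel flanked by voiceless consonants /f/ and /s/, so it deletes. /u/ is a high vowel flanked by voiceless consonants /s/ and /p/, so it deletes. → [ktxfspob].
/hokistifvilopitti/: /i/ is a high vowel flanked by voiceless consonants /k/ and /s/, so it deletes. /i/ is a high vowel flanked by voiceless consonants /t/ and /f/, so it deletes. /i/ is a high vowel flanked by voiceless consonants /p/ and /t/, so it deletes. → [hokstfviloptti].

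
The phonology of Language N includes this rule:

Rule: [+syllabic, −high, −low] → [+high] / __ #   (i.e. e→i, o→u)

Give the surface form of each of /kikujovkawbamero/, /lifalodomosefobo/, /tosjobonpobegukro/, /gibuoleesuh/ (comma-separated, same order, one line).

kikujovkawbameru, lifalodomosefobu, tosjobonpobegukru, gibuoleesuh

/kikujovkawbamero/: /o/ is a mid vowel in word-final position, so it raises to [u]. → [kikujovkawbameru].
/lifalodomosefobo/: /o/ is a mid vowel in word-final position, so it raises to [u]. → [lifalodomosefobu].
/tosjobonpobegukro/: /o/ is a mid vowel in word-final position, so it raises to [u]. → [tosjobonpobegukru].
/gibuoleesuh/: the rule's environment is not met; surfaces unchanged as [gibuoleesuh].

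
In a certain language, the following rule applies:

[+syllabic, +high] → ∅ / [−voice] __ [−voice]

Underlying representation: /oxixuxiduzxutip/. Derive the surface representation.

/i/ is a high vowel flanked by voiceless consonants /x/ and /x/, so it deletes.
/u/ is a high vowel flanked by voiceless consonants /x/ and /x/, so it deletes.
/u/ is a high vowel flanked by voiceless consonants /x/ and /t/, so it deletes.
/i/ is a high vowel flanked by voiceless consonants /t/ and /p/, so it deletes.
The other instances of /i/, /u/ do not occur in the required environment and remain unchanged.
Surface form: [oxxxiduzxtp].

oxxxiduzxtp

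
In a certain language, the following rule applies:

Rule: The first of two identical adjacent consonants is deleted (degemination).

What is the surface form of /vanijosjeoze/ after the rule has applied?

No segment of /vanijosjeoze/ meets the structural description of the rule, so the form surfaces unchanged.

vanijosjeoze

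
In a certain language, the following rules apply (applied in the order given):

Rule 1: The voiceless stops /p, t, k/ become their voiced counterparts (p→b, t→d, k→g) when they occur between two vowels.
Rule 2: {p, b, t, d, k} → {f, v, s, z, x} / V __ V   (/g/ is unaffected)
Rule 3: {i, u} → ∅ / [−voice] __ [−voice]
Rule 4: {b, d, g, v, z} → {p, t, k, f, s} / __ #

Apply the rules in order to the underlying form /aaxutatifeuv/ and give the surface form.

Rule 1 (intervocalic voicing): /t/ is a voiceless stop between vowels /u/ and /a/, so it voices to [d]. /t/ is a voiceless stop between vowels /a/ and /i/, so it voices to [d]. /aaxutatifeuv/ → aaxudadifeuv.
Rule 2 (intervocalic spirantization): /d/ is a stop between vowels /u/ and /a/, so it spirantizes to the fricative [z]. /d/ is a stop between vowels /a/ and /i/, so it spirantizes to the fricative [z]. /aaxudadifeuv/ → aaxuzazifeuv.
Rule 3 (high vowel syncope): no segment meets the environment; /aaxuzazifeuv/ is unchanged.
Rule 4 (final devoicing): /v/ is a voiced obstruent in word-final position, so it devoices to [f]. /aaxuzazifeuv/ → aaxuzazifeuf.

aaxuzazifeuf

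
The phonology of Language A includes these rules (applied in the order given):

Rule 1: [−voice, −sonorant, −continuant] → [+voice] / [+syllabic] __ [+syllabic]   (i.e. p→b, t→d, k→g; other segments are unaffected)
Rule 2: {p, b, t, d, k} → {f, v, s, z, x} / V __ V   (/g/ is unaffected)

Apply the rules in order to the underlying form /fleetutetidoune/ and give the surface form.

Rule 1 (intervocalic voicing): /t/ is a voiceless stop between vowels /e/ and /u/, so it voices to [d]. /t/ is a voiceless stop between vowels /u/ and /e/, so it voices to [d]. /t/ is a voiceless stop between vowels /e/ and /i/, so it voices to [d]. /fleetutetidoune/ → fleedudedidoune.
Rule 2 (intervocalic spirantization): /d/ is a stop between vowels /e/ and /u/, so it spirantizes to the fricative [z]. /d/ is a stop between vowels /u/ and /e/, so it spirantizes to the fricative [z]. /d/ is a stop between vowels /e/ and /i/, so it spirantizes to the fricative [z]. /d/ is a stop between vowels /i/ and /o/, so it spirantizes to the fricative [z]. /fleedudedidoune/ → fleezuzezizoune.

fleezuzezizoune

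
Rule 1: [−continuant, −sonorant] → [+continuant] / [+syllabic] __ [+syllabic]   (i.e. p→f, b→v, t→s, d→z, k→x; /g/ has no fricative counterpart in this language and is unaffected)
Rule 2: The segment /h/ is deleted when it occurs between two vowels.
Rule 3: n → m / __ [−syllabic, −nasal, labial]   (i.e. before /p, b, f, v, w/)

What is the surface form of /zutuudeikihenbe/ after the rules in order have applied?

zusuuzeixiembe

Rule 1 (intervocalic spirantization): /t/ is a stop between vowels /u/ and /u/, so it spirantizes to the fricative [s]. /d/ is a stop between vowels /u/ and /e/, so it spirantizes to the fricative [z]. /k/ is a stop between vowels /i/ and /i/, so it spirantizes to the fricative [x]. /zutuudeikihenbe/ → zusuuzeixihenbe.
Rule 2 (intervocalic h-deletion): /h/ occurs between vowels /i/ and /e/, so it deletes. /zusuuzeixihenbe/ → zusuuzeixienbe.
Rule 3 (nasal place assimilation): /n/ precedes the labial consonant /b/, so it assimilates in place to [m]. /zusuuzeixienbe/ → zusuuzeixiembe.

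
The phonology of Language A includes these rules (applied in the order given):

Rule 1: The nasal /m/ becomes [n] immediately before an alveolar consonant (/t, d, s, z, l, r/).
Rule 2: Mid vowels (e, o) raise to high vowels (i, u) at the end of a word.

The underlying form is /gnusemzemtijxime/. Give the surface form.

gnusenzentijximi

Rule 1 (nasal place assimilation): /m/ precedes the alveolar consonant /z/, so it assimilates in place to [n]. /m/ precedes the alveolar consonant /t/, so it assimilates in place to [n]. /gnusemzemtijxime/ → gnusenzentijxime.
Rule 2 (final vowel raising): /e/ is a mid vowel in word-final position, so it raises to [i]. /gnusenzentijxime/ → gnusenzentijximi.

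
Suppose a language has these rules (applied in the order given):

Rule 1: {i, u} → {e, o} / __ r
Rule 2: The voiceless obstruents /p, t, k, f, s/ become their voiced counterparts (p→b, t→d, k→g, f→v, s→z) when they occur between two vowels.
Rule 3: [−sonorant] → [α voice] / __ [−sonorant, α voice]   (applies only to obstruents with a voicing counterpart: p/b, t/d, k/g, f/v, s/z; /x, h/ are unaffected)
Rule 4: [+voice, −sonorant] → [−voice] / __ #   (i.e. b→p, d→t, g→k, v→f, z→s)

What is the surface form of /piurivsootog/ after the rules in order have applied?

piorifsoodok

Rule 1 (pre-rhotic lowering): /u/ is a high vowel immediately before /r/, so it lowers to [o]. /piurivsootog/ → piorivsootog.
Rule 2 (intervocalic voicing): /t/ is a voiceless obstruent between vowels /o/ and /o/, so it voices to [d]. /piorivsootog/ → piorivsoodog.
Rule 3 (regressive voicing assimilation): /v/ precedes the voiceless obstruent /s/, so it devoices to [f] by assimilation. /piorivsoodog/ → piorifsoodog.
Rule 4 (final devoicing): /g/ is a voiced obstruent in word-final position, so it devoices to [k]. /piorifsoodog/ → piorifsoodok.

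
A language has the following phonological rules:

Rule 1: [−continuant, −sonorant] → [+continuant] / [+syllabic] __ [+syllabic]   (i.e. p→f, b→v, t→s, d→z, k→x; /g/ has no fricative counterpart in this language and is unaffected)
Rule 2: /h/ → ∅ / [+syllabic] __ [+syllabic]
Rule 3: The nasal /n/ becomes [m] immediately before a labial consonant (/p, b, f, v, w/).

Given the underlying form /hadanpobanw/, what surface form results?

hazampovamw

Rule 1 (intervocalic spirantization): /d/ is a stop between vowels /a/ and /a/, so it spirantizes to the fricative [z]. /b/ is a stop between vowels /o/ and /a/, so it spirantizes to the fricative [v]. /hadanpobanw/ → hazanpovanw.
Rule 2 (intervocalic h-deletion): no segment meets the environment; /hazanpovanw/ is unchanged.
Rule 3 (nasal place assimilation): /n/ precedes the labial consonant /p/, so it assimilates in place to [m]. /n/ precedes the labial consonant /w/, so it assimilates in place to [m]. /hazanpovanw/ → hazampovamw.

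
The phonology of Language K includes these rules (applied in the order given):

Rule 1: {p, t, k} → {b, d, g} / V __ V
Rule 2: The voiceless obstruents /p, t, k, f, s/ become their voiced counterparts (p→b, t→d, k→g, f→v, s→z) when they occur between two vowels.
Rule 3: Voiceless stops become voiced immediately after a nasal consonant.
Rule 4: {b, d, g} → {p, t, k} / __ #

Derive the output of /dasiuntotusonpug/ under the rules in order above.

Rule 1 (intervocalic voicing): /t/ is a voiceless stop between vowels /o/ and /u/, so it voices to [d]. /dasiuntotusonpug/ → dasiuntodusonpug.
Rule 2 (intervocalic voicing): /s/ is a voiceless obstruent between vowels /a/ and /i/, so it voices to [z]. /s/ is a voiceless obstruent between vowels /u/ and /o/, so it voices to [z]. /dasiuntodusonpug/ → daziuntoduzonpug.
Rule 3 (post-nasal voicing): /t/ is a voiceless stop immediately after the nasal /n/, so it voices to [d]. /p/ is a voiceless stop immediately after the nasal /n/, so it voices to [b]. /daziuntoduzonpug/ → daziundoduzonbug.
Rule 4 (final devoicing): /g/ is a voiced stop in word-final position, so it devoices to [k]. /daziundoduzonbug/ → daziundoduzonbuk.

daziundoduzonbuk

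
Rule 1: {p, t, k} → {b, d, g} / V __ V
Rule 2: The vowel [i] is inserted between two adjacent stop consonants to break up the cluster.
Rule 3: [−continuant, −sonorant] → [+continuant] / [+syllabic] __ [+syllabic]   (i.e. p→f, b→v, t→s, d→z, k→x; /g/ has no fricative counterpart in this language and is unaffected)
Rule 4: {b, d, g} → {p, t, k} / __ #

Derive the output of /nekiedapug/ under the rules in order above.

negiezavuk

Rule 1 (intervocalic voicing): /k/ is a voiceless stop between vowels /e/ and /i/, so it voices to [g]. /p/ is a voiceless stop between vowels /a/ and /u/, so it voices to [b]. /nekiedapug/ → negiedabug.
Rule 2 (stop-cluster i-epenthesis): no segment meets the environment; /negiedabug/ is unchanged.
Rule 3 (intervocalic spirantization): /d/ is a stop between vowels /e/ and /a/, so it spirantizes to the fricative [z]. /b/ is a stop between vowels /a/ and /u/, so it spirantizes to the fricative [v]. /negiedabug/ → negiezavug.
Rule 4 (final devoicing): /g/ is a voiced stop in word-final position, so it devoices to [k]. /negiezavug/ → negiezavuk.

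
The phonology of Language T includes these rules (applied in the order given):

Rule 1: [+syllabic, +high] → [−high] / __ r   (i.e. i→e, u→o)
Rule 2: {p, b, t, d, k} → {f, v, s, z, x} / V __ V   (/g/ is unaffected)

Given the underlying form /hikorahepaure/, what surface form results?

Rule 1 (pre-rhotic lowering): /u/ is a high vowel immediately before /r/, so it lowers to [o]. /hikorahepaure/ → hikorahepaore.
Rule 2 (intervocalic spirantization): /k/ is a stop between vowels /i/ and /o/, so it spirantizes to the fricative [x]. /p/ is a stop between vowels /e/ and /a/, so it spirantizes to the fricative [f]. /hikorahepaore/ → hixorahefaore.

hixorahefaore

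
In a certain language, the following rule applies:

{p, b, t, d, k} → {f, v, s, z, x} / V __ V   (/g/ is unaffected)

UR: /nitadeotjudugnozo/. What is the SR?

nisazeotjuzugnozo

Scanning /nitadeotjudugnozo/: /t/ is a stop between vowels /i/ and /a/, so it spirantizes to the fricative [s]; /d/ is a stop between vowels /a/ and /e/, so it spirantizes to the fricative [z]; /t/ at position 8 is not in the conditioning environment; /d/ is a stop between vowels /u/ and /u/, so it spirantizes to the fricative [z].
Result: [nisazeotjuzugnozo].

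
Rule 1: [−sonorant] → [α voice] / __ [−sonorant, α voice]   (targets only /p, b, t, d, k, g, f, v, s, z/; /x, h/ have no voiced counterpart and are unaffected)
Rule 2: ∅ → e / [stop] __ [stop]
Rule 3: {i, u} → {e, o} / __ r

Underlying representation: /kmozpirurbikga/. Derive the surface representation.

kmosperorbigega

Rule 1 (regressive voicing assimilation): /z/ precedes the voiceless obstruent /p/, so it devoices to [s] by assimilation. /k/ precedes the voiced obstruent /g/, so it voices to [g] by assimilation. /kmozpirurbikga/ → kmospirurbigga.
Rule 2 (stop-cluster e-epenthesis): /g/ and /g/ form a stop–stop cluster, so [e] is inserted between them. /kmospirurbigga/ → kmospirurbigega.
Rule 3 (pre-rhotic lowering): /i/ is a high vowel immediately before /r/, so it lowers to [e]. /u/ is a high vowel immediately before /r/, so it lowers to [o]. /kmospirurbigega/ → kmosperorbigega.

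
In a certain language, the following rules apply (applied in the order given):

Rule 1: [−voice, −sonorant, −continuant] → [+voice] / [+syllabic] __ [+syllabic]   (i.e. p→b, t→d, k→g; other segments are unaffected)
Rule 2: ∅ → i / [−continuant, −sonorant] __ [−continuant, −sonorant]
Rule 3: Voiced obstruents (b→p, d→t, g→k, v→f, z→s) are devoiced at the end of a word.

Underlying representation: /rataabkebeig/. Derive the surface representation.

Rule 1 (intervocalic voicing): /t/ is a voiceless stop between vowels /a/ and /a/, so it voices to [d]. /rataabkebeig/ → radaabkebeig.
Rule 2 (stop-cluster i-epenthesis): /b/ and /k/ form a stop–stop cluster, so [i] is inserted between them. /radaabkebeig/ → radaabikebeig.
Rule 3 (final devoicing): /g/ is a voiced obstruent in word-final position, so it devoices to [k]. /radaabikebeig/ → radaabikebeik.

radaabikebeik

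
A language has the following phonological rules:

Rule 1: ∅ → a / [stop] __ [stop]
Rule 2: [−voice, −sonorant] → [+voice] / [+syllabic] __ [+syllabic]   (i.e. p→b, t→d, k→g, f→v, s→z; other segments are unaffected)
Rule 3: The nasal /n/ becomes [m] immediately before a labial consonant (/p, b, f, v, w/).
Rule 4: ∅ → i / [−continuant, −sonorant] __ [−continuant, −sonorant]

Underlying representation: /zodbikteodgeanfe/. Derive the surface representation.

zodabigadeodageamfe

Rule 1 (stop-cluster a-epenthesis): /d/ and /b/ form a stop–stop cluster, so [a] is inserted between them. /k/ and /t/ form a stop–stop cluster, so [a] is inserted between them. /d/ and /g/ form a stop–stop cluster, so [a] is inserted between them. /zodbikteodgeanfe/ → zodabikateodageanfe.
Rule 2 (intervocalic voicing): /k/ is a voiceless obstruent between vowels /i/ and /a/, so it voices to [g]. /t/ is a voiceless obstruent between vowels /a/ and /e/, so it voices to [d]. /zodabikateodageanfe/ → zodabigadeodageanfe.
Rule 3 (nasal place assimilation): /n/ precedes the labial consonant /f/, so it assimilates in place to [m]. /zodabigadeodageanfe/ → zodabigadeodageamfe.
Rule 4 (stop-cluster i-epenthesis): no segment meets the environment; /zodabigadeodageamfe/ is unchanged.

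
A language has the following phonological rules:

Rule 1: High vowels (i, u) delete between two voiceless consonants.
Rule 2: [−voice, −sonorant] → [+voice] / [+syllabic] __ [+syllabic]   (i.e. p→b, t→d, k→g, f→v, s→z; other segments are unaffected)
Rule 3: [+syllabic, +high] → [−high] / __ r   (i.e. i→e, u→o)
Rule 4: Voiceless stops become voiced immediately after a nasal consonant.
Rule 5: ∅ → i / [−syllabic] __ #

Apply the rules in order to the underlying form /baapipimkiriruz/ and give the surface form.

baappimgereruzi

Rule 1 (high vowel syncope): /i/ is a high vowel flanked by voiceless consonants /p/ and /p/, so it deletes. /baapipimkiriruz/ → baappimkiriruz.
Rule 2 (intervocalic voicing): no segment meets the environment; /baappimkiriruz/ is unchanged.
Rule 3 (pre-rhotic lowering): /i/ is a high vowel immediately before /r/, so it lowers to [e]. /i/ is a high vowel immediately before /r/, so it lowers to [e]. /baappimkiriruz/ → baappimkereruz.
Rule 4 (post-nasal voicing): /k/ is a voiceless stop immediately after the nasal /m/, so it voices to [g]. /baappimkereruz/ → baappimgereruz.
Rule 5 (final i-epenthesis): the form ends in the consonant /z/, so [i] is inserted word-finally. /baappimgereruz/ → baappimgereruzi.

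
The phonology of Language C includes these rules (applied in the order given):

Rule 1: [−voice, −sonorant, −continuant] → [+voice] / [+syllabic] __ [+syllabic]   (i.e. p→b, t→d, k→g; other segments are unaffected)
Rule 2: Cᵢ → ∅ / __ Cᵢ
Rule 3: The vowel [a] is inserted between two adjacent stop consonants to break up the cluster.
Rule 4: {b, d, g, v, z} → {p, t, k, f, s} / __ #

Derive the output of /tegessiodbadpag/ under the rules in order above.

Rule 1 (intervocalic voicing): no segment meets the environment; /tegessiodbadpag/ is unchanged.
Rule 2 (degemination): /ss/ is a geminate; the first /s/ deletes. /tegessiodbadpag/ → tegesiodbadpag.
Rule 3 (stop-cluster a-epenthesis): /d/ and /b/ form a stop–stop cluster, so [a] is inserted between them. /d/ and /p/ form a stop–stop cluster, so [a] is inserted between them. /tegesiodbadpag/ → tegesiodabadapag.
Rule 4 (final devoicing): /g/ is a voiced obstruent in word-final position, so it devoices to [k]. /tegesiodabadapag/ → tegesiodabadapak.

tegesiodabadapak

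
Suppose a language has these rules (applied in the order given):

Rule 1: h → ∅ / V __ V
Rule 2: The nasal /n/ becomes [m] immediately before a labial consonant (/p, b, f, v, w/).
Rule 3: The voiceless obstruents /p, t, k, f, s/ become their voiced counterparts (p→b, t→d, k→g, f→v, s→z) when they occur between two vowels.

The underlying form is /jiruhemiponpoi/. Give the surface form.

Rule 1 (intervocalic h-deletion): /h/ occurs between vowels /u/ and /e/, so it deletes. /jiruhemiponpoi/ → jiruemiponpoi.
Rule 2 (nasal place assimilation): /n/ precedes the labial consonant /p/, so it assimilates in place to [m]. /jiruemiponpoi/ → jiruemipompoi.
Rule 3 (intervocalic voicing): /p/ is a voiceless obstruent between vowels /i/ and /o/, so it voices to [b]. /jiruemipompoi/ → jiruemibompoi.

jiruemibompoi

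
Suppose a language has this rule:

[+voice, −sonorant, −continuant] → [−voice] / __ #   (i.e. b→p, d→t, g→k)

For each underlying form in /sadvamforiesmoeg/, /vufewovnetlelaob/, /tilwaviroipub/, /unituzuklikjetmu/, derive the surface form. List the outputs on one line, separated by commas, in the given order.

sadvamforiesmoek, vufewovnetlelaop, tilwaviroipup, unituzuklikjetmu

/sadvamforiesmoeg/: /g/ is a voiced stop in word-final position, so it devoices to [k]. → [sadvamforiesmoek].
/vufewovnetlelaob/: /b/ is a voiced stop in word-final position, so it devoices to [p]. → [vufewovnetlelaop].
/tilwaviroipub/: /b/ is a voiced stop in word-final position, so it devoices to [p]. → [tilwaviroipup].
/unituzuklikjetmu/: the rule's environment is not met; surfaces unchanged as [unituzuklikjetmu].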